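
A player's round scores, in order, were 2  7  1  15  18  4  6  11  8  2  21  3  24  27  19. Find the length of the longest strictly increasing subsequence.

7

Let dp[i] be the length of the longest such subsequence ending at index i:
i:      1  2  3  4  5  6  7  8  9 10 11 12 13 14 15
a[i]:   2  7  1 15 18  4  6 11  8  2 21  3 24 27 19
dp:     1  2  1  3  4  2  3  4  4  2  5  3  6  7  5
Maximum dp value is 7.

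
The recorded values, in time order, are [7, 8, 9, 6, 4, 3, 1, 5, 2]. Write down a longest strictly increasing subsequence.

7, 8, 9

Patience tails give the LIS length; then backtrack through the dp parents:
7 → extends → [7]
8 → extends → [7, 8]
9 → extends → [7, 8, 9]
6 → replaces 7 → [6, 8, 9]
4 → replaces 6 → [4, 8, 9]
3 → replaces 4 → [3, 8, 9]
1 → replaces 3 → [1, 8, 9]
5 → replaces 8 → [1, 5, 9]
2 → replaces 5 → [1, 2, 9]
Length 3; one witness is 7, 8, 9.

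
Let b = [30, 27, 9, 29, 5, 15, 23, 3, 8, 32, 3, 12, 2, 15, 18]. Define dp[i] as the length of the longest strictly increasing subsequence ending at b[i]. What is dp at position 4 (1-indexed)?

2

dp[i] = 1 + max{dp[j] : j<i, b[j]<b[i]} (or 1 if no such j):
i:      1  2  3  4  5  6  7  8  9 10 11 12 13 14 15
b[i]:  30 27  9 29  5 15 23  3  8 32  3 12  2 15 18
dp:     1  1  1  2  1  2  3  1  2  4  1  3  1  4  5
At index 4 the value is 2.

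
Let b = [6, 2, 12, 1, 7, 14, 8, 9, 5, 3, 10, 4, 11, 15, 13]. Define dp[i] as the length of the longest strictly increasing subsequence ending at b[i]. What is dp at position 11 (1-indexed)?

5

dp[i] = 1 + max{dp[j] : j<i, b[j]<b[i]} (or 1 if no such j):
i:      1  2  3  4  5  6  7  8  9 10 11 12 13 14 15
b[i]:   6  2 12  1  7 14  8  9  5  3 10  4 11 15 13
dp:     1  1  2  1  2  3  3  4  2  2  5  3  6  7  7
At index 11 the value is 5.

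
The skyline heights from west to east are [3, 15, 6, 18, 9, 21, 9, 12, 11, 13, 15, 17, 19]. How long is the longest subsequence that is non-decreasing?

9

Track the smallest tail for each achievable length (allowing ties):
3 → extends → [3]
15 → extends → [3, 15]
6 → replaces 15 → [3, 6]
18 → extends → [3, 6, 18]
9 → replaces 18 → [3, 6, 9]
21 → extends → [3, 6, 9, 21]
9 → replaces 21 → [3, 6, 9, 9]
12 → extends → [3, 6, 9, 9, 12]
11 → replaces 12 → [3, 6, 9, 9, 11]
13 → extends → [3, 6, 9, 9, 11, 13]
15 → extends → [3, 6, 9, 9, 11, 13, 15]
17 → extends → [3, 6, 9, 9, 11, 13, 15, 17]
19 → extends → [3, 6, 9, 9, 11, 13, 15, 17, 19]
Nine tails, so the longest non-decreasing subsequence has length 9 (e.g. 3, 6, 9, 9, 12, 13, 15, 17, 19).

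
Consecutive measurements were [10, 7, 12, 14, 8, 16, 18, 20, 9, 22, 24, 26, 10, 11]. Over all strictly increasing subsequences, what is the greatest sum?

162

Let S[i] be the best sum of a strictly increasing subsequence ending at i:
i:       1   2   3   4   5   6   7   8   9  10  11  12  13  14
a[i]:   10   7  12  14   8  16  18  20   9  22  24  26  10  11
S:      10   7  22  36  15  52  70  90  24 112 136 162  34  45
Maximum is 162 (e.g. 10 + 12 + 14 + 16 + 18 + 20 + 22 + 24 + 26).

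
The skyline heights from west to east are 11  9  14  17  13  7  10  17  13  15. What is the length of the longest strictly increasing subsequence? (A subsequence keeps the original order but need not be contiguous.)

4

Track the smallest tail for each achievable length (strict):
11 → extends → [11]
9 → replaces 11 → [9]
14 → extends → [9, 14]
17 → extends → [9, 14, 17]
13 → replaces 14 → [9, 13, 17]
7 → replaces 9 → [7, 13, 17]
10 → replaces 13 → [7, 10, 17]
17 → already a tail → [7, 10, 17]
13 → replaces 17 → [7, 10, 13]
15 → extends → [7, 10, 13, 15]
Four tails, so the longest strictly increasing subsequence has length 4 (e.g. 9, 10, 13, 15).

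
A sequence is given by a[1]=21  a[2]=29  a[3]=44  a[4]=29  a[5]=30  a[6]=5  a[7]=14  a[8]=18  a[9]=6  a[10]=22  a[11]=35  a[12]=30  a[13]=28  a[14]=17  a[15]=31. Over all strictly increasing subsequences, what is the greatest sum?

Let S[i] be the best sum of a strictly increasing subsequence ending at i:
i:       1   2   3   4   5   6   7   8   9  10  11  12  13  14  15
a[i]:   21  29  44  29  30   5  14  18   6  22  35  30  28  17  31
S:      21  50  94  50  80   5  19  37  11  59 115  89  87  36 120
Maximum is 120 (e.g. 5 + 14 + 18 + 22 + 30 + 31).

120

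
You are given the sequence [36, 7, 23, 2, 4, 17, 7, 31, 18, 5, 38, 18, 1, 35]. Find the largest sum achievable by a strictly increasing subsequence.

Let S[i] be the best sum of a strictly increasing subsequence ending at i:
i:      1  2  3  4  5  6  7  8  9 10 11 12 13 14
a[i]:  36  7 23  2  4 17  7 31 18  5 38 18  1 35
S:     36  7 30  2  6 24 13 61 42 11 99 42  1 96
Maximum is 99 (e.g. 7 + 23 + 31 + 38).

99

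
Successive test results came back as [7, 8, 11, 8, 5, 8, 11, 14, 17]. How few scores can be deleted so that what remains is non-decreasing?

2

Fewest deletions = n − (longest non-decreasing subsequence).
Patience tails:
7 → extends → [7]
8 → extends → [7, 8]
11 → extends → [7, 8, 11]
8 → replaces 11 → [7, 8, 8]
5 → replaces 7 → [5, 8, 8]
8 → extends → [5, 8, 8, 8]
11 → extends → [5, 8, 8, 8, 11]
14 → extends → [5, 8, 8, 8, 11, 14]
17 → extends → [5, 8, 8, 8, 11, 14, 17]
Longest non-decreasing subsequence has length 7, so deletions = 9 − 7 = 2.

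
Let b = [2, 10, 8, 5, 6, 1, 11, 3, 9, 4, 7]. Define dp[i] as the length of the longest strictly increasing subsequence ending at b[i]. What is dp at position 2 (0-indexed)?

2

dp[i] = 1 + max{dp[j] : j<i, b[j]<b[i]} (or 1 if no such j):
i:      0  1  2  3  4  5  6  7  8  9 10
b[i]:   2 10  8  5  6  1 11  3  9  4  7
dp:     1  2  2  2  3  1  4  2  4  3  4
At index 2 the value is 2.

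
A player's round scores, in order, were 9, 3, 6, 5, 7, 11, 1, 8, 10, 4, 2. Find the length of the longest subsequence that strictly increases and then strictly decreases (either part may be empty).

inc[i] = longest strictly increasing subsequence ending at i; dec[i] = longest strictly decreasing subsequence starting at i:
i:      1  2  3  4  5  6  7  8  9 10 11
a[i]:   9  3  6  5  7 11  1  8 10  4  2
inc:    1  1  2  2  3  4  1  4  5  2  2
dec:    5  2  4  3  3  4  1  3  3  2  1
Best peak at i=6 (value 11): inc=4, dec=4, length 4+4−1 = 7.

7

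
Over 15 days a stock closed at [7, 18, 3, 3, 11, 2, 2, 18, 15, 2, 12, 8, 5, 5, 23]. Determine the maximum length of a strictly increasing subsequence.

4

Let dp[i] be the length of the longest such subsequence ending at index i:
i:      1  2  3  4  5  6  7  8  9 10 11 12 13 14 15
a[i]:   7 18  3  3 11  2  2 18 15  2 12  8  5  5 23
dp:     1  2  1  1  2  1  1  3  3  1  3  2  2  2  4
Maximum dp value is 4.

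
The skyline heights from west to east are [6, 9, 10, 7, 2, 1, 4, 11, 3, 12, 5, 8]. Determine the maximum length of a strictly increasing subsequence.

Track the smallest tail for each achievable length (strict):
6 → extends → [6]
9 → extends → [6, 9]
10 → extends → [6, 9, 10]
7 → replaces 9 → [6, 7, 10]
2 → replaces 6 → [2, 7, 10]
1 → replaces 2 → [1, 7, 10]
4 → replaces 7 → [1, 4, 10]
11 → extends → [1, 4, 10, 11]
3 → replaces 4 → [1, 3, 10, 11]
12 → extends → [1, 3, 10, 11, 12]
5 → replaces 10 → [1, 3, 5, 11, 12]
8 → replaces 11 → [1, 3, 5, 8, 12]
Five tails, so the longest strictly increasing subsequence has length 5 (e.g. 6, 9, 10, 11, 12).

5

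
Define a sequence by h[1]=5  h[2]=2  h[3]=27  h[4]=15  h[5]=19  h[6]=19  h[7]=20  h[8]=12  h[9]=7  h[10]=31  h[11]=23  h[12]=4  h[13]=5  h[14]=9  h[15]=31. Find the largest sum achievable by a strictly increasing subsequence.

113

Let S[i] be the best sum of a strictly increasing subsequence ending at i:
i:       1   2   3   4   5   6   7   8   9  10  11  12  13  14  15
h[i]:    5   2  27  15  19  19  20  12   7  31  23   4   5   9  31
S:       5   2  32  20  39  39  59  17  12  90  82   6  11  21 113
Maximum is 113 (e.g. 5 + 15 + 19 + 20 + 23 + 31).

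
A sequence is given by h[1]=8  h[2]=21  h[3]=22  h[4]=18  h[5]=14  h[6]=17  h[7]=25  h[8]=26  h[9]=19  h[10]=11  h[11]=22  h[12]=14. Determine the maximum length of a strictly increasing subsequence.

5

Track the smallest tail for each achievable length (strict):
8 → extends → [8]
21 → extends → [8, 21]
22 → extends → [8, 21, 22]
18 → replaces 21 → [8, 18, 22]
14 → replaces 18 → [8, 14, 22]
17 → replaces 22 → [8, 14, 17]
25 → extends → [8, 14, 17, 25]
26 → extends → [8, 14, 17, 25, 26]
19 → replaces 25 → [8, 14, 17, 19, 26]
11 → replaces 14 → [8, 11, 17, 19, 26]
22 → replaces 26 → [8, 11, 17, 19, 22]
14 → replaces 17 → [8, 11, 14, 19, 22]
Five tails, so the longest strictly increasing subsequence has length 5 (e.g. 8, 21, 22, 25, 26).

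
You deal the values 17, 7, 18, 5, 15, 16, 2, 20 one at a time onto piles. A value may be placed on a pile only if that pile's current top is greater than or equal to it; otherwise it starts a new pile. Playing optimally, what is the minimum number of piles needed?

4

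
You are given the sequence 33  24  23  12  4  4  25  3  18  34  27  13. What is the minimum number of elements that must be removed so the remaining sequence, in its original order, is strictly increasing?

9

Fewest deletions = n − (longest strictly increasing subsequence).
Patience tails:
33 → extends → [33]
24 → replaces 33 → [24]
23 → replaces 24 → [23]
12 → replaces 23 → [12]
4 → replaces 12 → [4]
4 → already a tail → [4]
25 → extends → [4, 25]
3 → replaces 4 → [3, 25]
18 → replaces 25 → [3, 18]
34 → extends → [3, 18, 34]
27 → replaces 34 → [3, 18, 27]
13 → replaces 18 → [3, 13, 27]
Longest strictly increasing subsequence has length 3, so deletions = 12 − 3 = 9.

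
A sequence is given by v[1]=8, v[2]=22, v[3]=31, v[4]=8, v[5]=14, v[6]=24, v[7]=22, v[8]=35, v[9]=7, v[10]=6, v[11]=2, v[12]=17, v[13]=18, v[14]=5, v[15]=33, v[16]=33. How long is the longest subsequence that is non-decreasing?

7

Let dp[i] be the length of the longest such subsequence ending at index i:
i:      1  2  3  4  5  6  7  8  9 10 11 12 13 14 15 16
v[i]:   8 22 31  8 14 24 22 35  7  6  2 17 18  5 33 33
dp:     1  2  3  2  3  4  4  5  1  1  1  4  5  2  6  7
Maximum dp value is 7.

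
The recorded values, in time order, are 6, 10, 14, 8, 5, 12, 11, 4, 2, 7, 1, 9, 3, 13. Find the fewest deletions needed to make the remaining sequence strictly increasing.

10

Fewest deletions = n − (longest strictly increasing subsequence).
i:      1  2  3  4  5  6  7  8  9 10 11 12 13 14
a[i]:   6 10 14  8  5 12 11  4  2  7  1  9  3 13
dp:     1  2  3  2  1  3  3  1  1  2  1  3  2  4
max dp = 4, so deletions = 14 − 4 = 10.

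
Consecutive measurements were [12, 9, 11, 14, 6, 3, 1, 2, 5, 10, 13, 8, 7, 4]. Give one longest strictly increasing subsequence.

1, 2, 5, 10, 13

Patience tails give the LIS length; then backtrack through the dp parents:
12 → extends → [12]
9 → replaces 12 → [9]
11 → extends → [9, 11]
14 → extends → [9, 11, 14]
6 → replaces 9 → [6, 11, 14]
3 → replaces 6 → [3, 11, 14]
1 → replaces 3 → [1, 11, 14]
2 → replaces 11 → [1, 2, 14]
5 → replaces 14 → [1, 2, 5]
10 → extends → [1, 2, 5, 10]
13 → extends → [1, 2, 5, 10, 13]
8 → replaces 10 → [1, 2, 5, 8, 13]
7 → replaces 8 → [1, 2, 5, 7, 13]
4 → replaces 5 → [1, 2, 4, 7, 13]
Length 5; one witness is 1, 2, 5, 10, 13.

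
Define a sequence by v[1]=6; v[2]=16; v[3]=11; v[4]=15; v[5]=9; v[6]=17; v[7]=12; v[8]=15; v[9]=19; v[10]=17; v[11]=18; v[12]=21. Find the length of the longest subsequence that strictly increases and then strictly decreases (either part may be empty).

inc[i] = longest strictly increasing subsequence ending at i; dec[i] = longest strictly decreasing subsequence starting at i:
i:      1  2  3  4  5  6  7  8  9 10 11 12
v[i]:   6 16 11 15  9 17 12 15 19 17 18 21
inc:    1  2  2  3  2  4  3  4  5  5  6  7
dec:    1  3  2  2  1  2  1  1  2  1  1  1
Best peak at i=12 (value 21): inc=7, dec=1, length 7+1−1 = 7.

7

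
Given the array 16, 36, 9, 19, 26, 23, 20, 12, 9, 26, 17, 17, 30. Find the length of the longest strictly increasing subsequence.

Track the smallest tail for each achievable length (strict):
16 → extends → [16]
36 → extends → [16, 36]
9 → replaces 16 → [9, 36]
19 → replaces 36 → [9, 19]
26 → extends → [9, 19, 26]
23 → replaces 26 → [9, 19, 23]
20 → replaces 23 → [9, 19, 20]
12 → replaces 19 → [9, 12, 20]
9 → already a tail → [9, 12, 20]
26 → extends → [9, 12, 20, 26]
17 → replaces 20 → [9, 12, 17, 26]
17 → already a tail → [9, 12, 17, 26]
30 → extends → [9, 12, 17, 26, 30]
Five tails, so the longest strictly increasing subsequence has length 5 (e.g. 16, 19, 23, 26, 30).

5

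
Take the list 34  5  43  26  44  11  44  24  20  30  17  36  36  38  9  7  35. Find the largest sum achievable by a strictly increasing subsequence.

144

Let S[i] be the best sum of a strictly increasing subsequence ending at i:
i:       1   2   3   4   5   6   7   8   9  10  11  12  13  14  15  16  17
a[i]:   34   5  43  26  44  11  44  24  20  30  17  36  36  38   9   7  35
S:      34   5  77  31 121  16 121  40  36  70  33 106 106 144  14  12 105
Maximum is 144 (e.g. 5 + 11 + 24 + 30 + 36 + 38).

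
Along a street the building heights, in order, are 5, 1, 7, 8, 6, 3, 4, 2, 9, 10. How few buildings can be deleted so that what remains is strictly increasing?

5

Fewest deletions = n − (longest strictly increasing subsequence).
i:      1  2  3  4  5  6  7  8  9 10
a[i]:   5  1  7  8  6  3  4  2  9 10
dp:     1  1  2  3  2  2  3  2  4  5
max dp = 5, so deletions = 10 − 5 = 5.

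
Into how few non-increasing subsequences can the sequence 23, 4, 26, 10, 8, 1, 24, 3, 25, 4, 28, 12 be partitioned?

5

The minimum number of non-increasing subsequences covering a sequence equals the length of its longest strictly increasing subsequence.
LIS length is 5 (e.g. 4, 10, 24, 25, 28), so 5 piles are needed.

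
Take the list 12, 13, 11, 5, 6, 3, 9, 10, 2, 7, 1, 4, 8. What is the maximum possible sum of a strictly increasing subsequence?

30

Let S[i] be the best sum of a strictly increasing subsequence ending at i:
i:      1  2  3  4  5  6  7  8  9 10 11 12 13
a[i]:  12 13 11  5  6  3  9 10  2  7  1  4  8
S:     12 25 11  5 11  3 20 30  2 18  1  7 26
Maximum is 30 (e.g. 5 + 6 + 9 + 10).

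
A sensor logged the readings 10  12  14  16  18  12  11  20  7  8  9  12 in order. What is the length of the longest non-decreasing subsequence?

6

Let dp[i] be the length of the longest such subsequence ending at index i:
i:      1  2  3  4  5  6  7  8  9 10 11 12
a[i]:  10 12 14 16 18 12 11 20  7  8  9 12
dp:     1  2  3  4  5  3  2  6  1  2  3  4
Maximum dp value is 6.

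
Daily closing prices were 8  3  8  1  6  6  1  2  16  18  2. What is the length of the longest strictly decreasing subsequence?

Negate each value so 'decreasing' becomes 'increasing', then run patience tails on the negated sequence:
-8 → extends → [-8]
-3 → extends → [-8, -3]
-8 → already a tail → [-8, -3]
-1 → extends → [-8, -3, -1]
-6 → replaces -3 → [-8, -6, -1]
-6 → already a tail → [-8, -6, -1]
-1 → already a tail → [-8, -6, -1]
-2 → replaces -1 → [-8, -6, -2]
-16 → replaces -8 → [-16, -6, -2]
-18 → replaces -16 → [-18, -6, -2]
-2 → already a tail → [-18, -6, -2]
Three tails, so the longest strictly decreasing subsequence of the original has length 3.

3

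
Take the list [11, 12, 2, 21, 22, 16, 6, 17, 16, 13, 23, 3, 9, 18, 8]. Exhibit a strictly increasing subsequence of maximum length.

11, 12, 21, 22, 23

Patience tails give the LIS length; then backtrack through the dp parents:
11 → extends → [11]
12 → extends → [11, 12]
2 → replaces 11 → [2, 12]
21 → extends → [2, 12, 21]
22 → extends → [2, 12, 21, 22]
16 → replaces 21 → [2, 12, 16, 22]
6 → replaces 12 → [2, 6, 16, 22]
17 → replaces 22 → [2, 6, 16, 17]
16 → already a tail → [2, 6, 16, 17]
13 → replaces 16 → [2, 6, 13, 17]
23 → extends → [2, 6, 13, 17, 23]
3 → replaces 6 → [2, 3, 13, 17, 23]
9 → replaces 13 → [2, 3, 9, 17, 23]
18 → replaces 23 → [2, 3, 9, 17, 18]
8 → replaces 9 → [2, 3, 8, 17, 18]
Length 5; one witness is 11, 12, 21, 22, 23.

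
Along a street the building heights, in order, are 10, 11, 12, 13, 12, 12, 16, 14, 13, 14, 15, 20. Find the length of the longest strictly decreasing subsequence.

3

Negate each value so 'decreasing' becomes 'increasing', then run patience tails on the negated sequence:
-10 → extends → [-10]
-11 → replaces -10 → [-11]
-12 → replaces -11 → [-12]
-13 → replaces -12 → [-13]
-12 → extends → [-13, -12]
-12 → already a tail → [-13, -12]
-16 → replaces -13 → [-16, -12]
-14 → replaces -12 → [-16, -14]
-13 → extends → [-16, -14, -13]
-14 → already a tail → [-16, -14, -13]
-15 → replaces -14 → [-16, -15, -13]
-20 → replaces -16 → [-20, -15, -13]
Three tails, so the longest strictly decreasing subsequence of the original has length 3.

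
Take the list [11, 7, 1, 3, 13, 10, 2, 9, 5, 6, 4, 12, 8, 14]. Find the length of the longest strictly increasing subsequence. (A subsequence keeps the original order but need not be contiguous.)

6

Track the smallest tail for each achievable length (strict):
11 → extends → [11]
7 → replaces 11 → [7]
1 → replaces 7 → [1]
3 → extends → [1, 3]
13 → extends → [1, 3, 13]
10 → replaces 13 → [1, 3, 10]
2 → replaces 3 → [1, 2, 10]
9 → replaces 10 → [1, 2, 9]
5 → replaces 9 → [1, 2, 5]
6 → extends → [1, 2, 5, 6]
4 → replaces 5 → [1, 2, 4, 6]
12 → extends → [1, 2, 4, 6, 12]
8 → replaces 12 → [1, 2, 4, 6, 8]
14 → extends → [1, 2, 4, 6, 8, 14]
Six tails, so the longest strictly increasing subsequence has length 6 (e.g. 1, 3, 5, 6, 12, 14).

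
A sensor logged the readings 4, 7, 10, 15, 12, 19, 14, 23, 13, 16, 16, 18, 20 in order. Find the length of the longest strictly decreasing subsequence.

3

Let dp[i] be the longest strictly decreasing subsequence ending at i:
i:      1  2  3  4  5  6  7  8  9 10 11 12 13
a[i]:   4  7 10 15 12 19 14 23 13 16 16 18 20
dp:     1  1  1  1  2  1  2  1  3  2  2  2  2
Maximum is 3.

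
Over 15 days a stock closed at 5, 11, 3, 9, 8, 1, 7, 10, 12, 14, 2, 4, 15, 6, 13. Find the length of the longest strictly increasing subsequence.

6

Track the smallest tail for each achievable length (strict):
5 → extends → [5]
11 → extends → [5, 11]
3 → replaces 5 → [3, 11]
9 → replaces 11 → [3, 9]
8 → replaces 9 → [3, 8]
1 → replaces 3 → [1, 8]
7 → replaces 8 → [1, 7]
10 → extends → [1, 7, 10]
12 → extends → [1, 7, 10, 12]
14 → extends → [1, 7, 10, 12, 14]
2 → replaces 7 → [1, 2, 10, 12, 14]
4 → replaces 10 → [1, 2, 4, 12, 14]
15 → extends → [1, 2, 4, 12, 14, 15]
6 → replaces 12 → [1, 2, 4, 6, 14, 15]
13 → replaces 14 → [1, 2, 4, 6, 13, 15]
Six tails, so the longest strictly increasing subsequence has length 6 (e.g. 5, 9, 10, 12, 14, 15).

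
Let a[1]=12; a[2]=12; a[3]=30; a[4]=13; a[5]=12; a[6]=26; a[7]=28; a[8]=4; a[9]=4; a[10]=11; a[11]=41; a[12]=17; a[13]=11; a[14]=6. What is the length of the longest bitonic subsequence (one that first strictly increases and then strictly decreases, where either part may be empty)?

8

inc[i] = longest strictly increasing subsequence ending at i; dec[i] = longest strictly decreasing subsequence starting at i:
i:      1  2  3  4  5  6  7  8  9 10 11 12 13 14
a[i]:  12 12 30 13 12 26 28  4  4 11 41 17 11  6
inc:    1  1  2  2  1  3  4  1  1  2  5  3  2  2
dec:    3  3  5  4  3  4  4  1  1  2  4  3  2  1
Best peak at i=11 (value 41): inc=5, dec=4, length 5+4−1 = 8.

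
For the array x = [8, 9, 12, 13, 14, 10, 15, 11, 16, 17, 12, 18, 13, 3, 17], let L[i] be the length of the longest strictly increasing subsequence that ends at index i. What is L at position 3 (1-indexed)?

dp[i] = 1 + max{dp[j] : j<i, x[j]<x[i]} (or 1 if no such j):
i:      1  2  3  4  5  6  7  8  9 10 11 12 13 14 15
x[i]:   8  9 12 13 14 10 15 11 16 17 12 18 13  3 17
dp:     1  2  3  4  5  3  6  4  7  8  5  9  6  1  8
At index 3 the value is 3.

3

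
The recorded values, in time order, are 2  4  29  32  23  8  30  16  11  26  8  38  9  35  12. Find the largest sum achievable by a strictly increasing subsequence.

Let S[i] be the best sum of a strictly increasing subsequence ending at i:
i:       1   2   3   4   5   6   7   8   9  10  11  12  13  14  15
a[i]:    2   4  29  32  23   8  30  16  11  26   8  38   9  35  12
S:       2   6  35  67  29  14  65  30  25  56  14 105  23 102  37
Maximum is 105 (e.g. 2 + 4 + 29 + 32 + 38).

105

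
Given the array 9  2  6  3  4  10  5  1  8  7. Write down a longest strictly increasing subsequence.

Patience tails give the LIS length; then backtrack through the dp parents:
9 → extends → [9]
2 → replaces 9 → [2]
6 → extends → [2, 6]
3 → replaces 6 → [2, 3]
4 → extends → [2, 3, 4]
10 → extends → [2, 3, 4, 10]
5 → replaces 10 → [2, 3, 4, 5]
1 → replaces 2 → [1, 3, 4, 5]
8 → extends → [1, 3, 4, 5, 8]
7 → replaces 8 → [1, 3, 4, 5, 7]
Length 5; one witness is 2, 3, 4, 5, 8.

2, 3, 4, 5, 8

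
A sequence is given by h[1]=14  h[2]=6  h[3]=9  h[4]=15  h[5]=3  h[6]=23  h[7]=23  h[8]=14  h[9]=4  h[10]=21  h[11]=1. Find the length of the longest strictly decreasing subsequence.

4

Let dp[i] be the longest strictly decreasing subsequence ending at i:
i:      1  2  3  4  5  6  7  8  9 10 11
h[i]:  14  6  9 15  3 23 23 14  4 21  1
dp:     1  2  2  1  3  1  1  2  3  2  4
Maximum is 4.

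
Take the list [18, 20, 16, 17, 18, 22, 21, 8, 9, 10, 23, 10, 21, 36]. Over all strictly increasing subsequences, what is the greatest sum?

Let S[i] be the best sum of a strictly increasing subsequence ending at i:
i:       1   2   3   4   5   6   7   8   9  10  11  12  13  14
a[i]:   18  20  16  17  18  22  21   8   9  10  23  10  21  36
S:      18  38  16  33  51  73  72   8  17  27  96  27  72 132
Maximum is 132 (e.g. 16 + 17 + 18 + 22 + 23 + 36).

132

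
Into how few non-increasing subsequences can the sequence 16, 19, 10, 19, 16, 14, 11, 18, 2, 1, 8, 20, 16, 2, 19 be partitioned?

4

Place each on the leftmost legal pile:
16 → new pile 1 (tops now [16])
19 → new pile 2 (tops now [16, 19])
10 → pile 1 (tops now [10, 19])
19 → pile 2 (tops now [10, 19])
16 → pile 2 (tops now [10, 16])
14 → pile 2 (tops now [10, 14])
11 → pile 2 (tops now [10, 11])
18 → new pile 3 (tops now [10, 11, 18])
2 → pile 1 (tops now [2, 11, 18])
1 → pile 1 (tops now [1, 11, 18])
8 → pile 2 (tops now [1, 8, 18])
20 → new pile 4 (tops now [1, 8, 18, 20])
16 → pile 3 (tops now [1, 8, 16, 20])
2 → pile 2 (tops now [1, 2, 16, 20])
19 → pile 4 (tops now [1, 2, 16, 19])
Four piles.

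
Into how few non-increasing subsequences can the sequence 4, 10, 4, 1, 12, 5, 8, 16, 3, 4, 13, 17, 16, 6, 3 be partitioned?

Place each on the leftmost legal pile:
4 → new pile 1 (tops now [4])
10 → new pile 2 (tops now [4, 10])
4 → pile 1 (tops now [4, 10])
1 → pile 1 (tops now [1, 10])
12 → new pile 3 (tops now [1, 10, 12])
5 → pile 2 (tops now [1, 5, 12])
8 → pile 3 (tops now [1, 5, 8])
16 → new pile 4 (tops now [1, 5, 8, 16])
3 → pile 2 (tops now [1, 3, 8, 16])
4 → pile 3 (tops now [1, 3, 4, 16])
13 → pile 4 (tops now [1, 3, 4, 13])
17 → new pile 5 (tops now [1, 3, 4, 13, 17])
16 → pile 5 (tops now [1, 3, 4, 13, 16])
6 → pile 4 (tops now [1, 3, 4, 6, 16])
3 → pile 2 (tops now [1, 3, 4, 6, 16])
Five piles.

5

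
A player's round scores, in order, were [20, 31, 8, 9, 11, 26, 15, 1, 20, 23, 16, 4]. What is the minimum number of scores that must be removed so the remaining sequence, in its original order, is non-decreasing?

Fewest deletions = n − (longest non-decreasing subsequence).
Patience tails:
20 → extends → [20]
31 → extends → [20, 31]
8 → replaces 20 → [8, 31]
9 → replaces 31 → [8, 9]
11 → extends → [8, 9, 11]
26 → extends → [8, 9, 11, 26]
15 → replaces 26 → [8, 9, 11, 15]
1 → replaces 8 → [1, 9, 11, 15]
20 → extends → [1, 9, 11, 15, 20]
23 → extends → [1, 9, 11, 15, 20, 23]
16 → replaces 20 → [1, 9, 11, 15, 16, 23]
4 → replaces 9 → [1, 4, 11, 15, 16, 23]
Longest non-decreasing subsequence has length 6, so deletions = 12 − 6 = 6.

6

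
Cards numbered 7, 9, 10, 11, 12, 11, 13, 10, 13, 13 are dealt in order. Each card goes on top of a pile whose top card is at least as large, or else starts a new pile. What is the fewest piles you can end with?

6

Place each on the leftmost legal pile:
7 → new pile 1 (tops now [7])
9 → new pile 2 (tops now [7, 9])
10 → new pile 3 (tops now [7, 9, 10])
11 → new pile 4 (tops now [7, 9, 10, 11])
12 → new pile 5 (tops now [7, 9, 10, 11, 12])
11 → pile 4 (tops now [7, 9, 10, 11, 12])
13 → new pile 6 (tops now [7, 9, 10, 11, 12, 13])
10 → pile 3 (tops now [7, 9, 10, 11, 12, 13])
13 → pile 6 (tops now [7, 9, 10, 11, 12, 13])
13 → pile 6 (tops now [7, 9, 10, 11, 12, 13])
Six piles.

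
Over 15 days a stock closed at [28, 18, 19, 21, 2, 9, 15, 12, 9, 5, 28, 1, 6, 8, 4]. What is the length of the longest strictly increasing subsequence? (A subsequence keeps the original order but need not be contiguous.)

4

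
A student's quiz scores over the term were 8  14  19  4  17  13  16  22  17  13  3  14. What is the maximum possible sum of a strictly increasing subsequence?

Let S[i] be the best sum of a strictly increasing subsequence ending at i:
i:      1  2  3  4  5  6  7  8  9 10 11 12
a[i]:   8 14 19  4 17 13 16 22 17 13  3 14
S:      8 22 41  4 39 21 38 63 55 21  3 35
Maximum is 63 (e.g. 8 + 14 + 19 + 22).

63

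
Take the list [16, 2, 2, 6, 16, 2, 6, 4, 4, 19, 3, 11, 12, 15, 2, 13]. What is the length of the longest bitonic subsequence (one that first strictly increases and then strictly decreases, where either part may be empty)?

7

inc[i] = longest strictly increasing subsequence ending at i; dec[i] = longest strictly decreasing subsequence starting at i:
i:      1  2  3  4  5  6  7  8  9 10 11 12 13 14 15 16
a[i]:  16  2  2  6 16  2  6  4  4 19  3 11 12 15  2 13
inc:    1  1  1  2  3  1  2  2  2  4  2  3  4  5  1  5
dec:    5  1  1  4  5  1  4  3  3  3  2  2  2  2  1  1
Best peak at i=5 (value 16): inc=3, dec=5, length 3+5−1 = 7.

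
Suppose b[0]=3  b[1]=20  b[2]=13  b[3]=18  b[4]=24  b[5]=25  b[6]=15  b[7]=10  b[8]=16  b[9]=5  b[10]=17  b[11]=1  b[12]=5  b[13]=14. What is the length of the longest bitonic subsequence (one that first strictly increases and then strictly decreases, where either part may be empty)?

9

inc[i] = longest strictly increasing subsequence ending at i; dec[i] = longest strictly decreasing subsequence starting at i:
i:      0  1  2  3  4  5  6  7  8  9 10 11 12 13
b[i]:   3 20 13 18 24 25 15 10 16  5 17  1  5 14
inc:    1  2  2  3  4  5  3  2  4  2  5  1  2  3
dec:    2  6  4  5  5  5  4  3  3  2  2  1  1  1
Best peak at i=5 (value 25): inc=5, dec=5, length 5+5−1 = 9.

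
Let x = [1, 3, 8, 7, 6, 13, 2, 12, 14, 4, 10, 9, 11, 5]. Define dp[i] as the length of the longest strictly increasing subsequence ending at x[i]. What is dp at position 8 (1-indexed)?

dp[i] = 1 + max{dp[j] : j<i, x[j]<x[i]} (or 1 if no such j):
i:      1  2  3  4  5  6  7  8  9 10 11 12 13 14
x[i]:   1  3  8  7  6 13  2 12 14  4 10  9 11  5
dp:     1  2  3  3  3  4  2  4  5  3  4  4  5  4
At index 8 the value is 4.

4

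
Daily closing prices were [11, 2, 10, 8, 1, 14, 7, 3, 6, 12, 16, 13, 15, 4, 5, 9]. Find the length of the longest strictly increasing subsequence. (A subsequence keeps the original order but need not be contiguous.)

6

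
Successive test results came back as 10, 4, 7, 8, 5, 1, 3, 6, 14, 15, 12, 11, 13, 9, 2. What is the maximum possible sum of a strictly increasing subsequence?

48

Let S[i] be the best sum of a strictly increasing subsequence ending at i:
i:      1  2  3  4  5  6  7  8  9 10 11 12 13 14 15
a[i]:  10  4  7  8  5  1  3  6 14 15 12 11 13  9  2
S:     10  4 11 19  9  1  4 15 33 48 31 30 44 28  3
Maximum is 48 (e.g. 4 + 7 + 8 + 14 + 15).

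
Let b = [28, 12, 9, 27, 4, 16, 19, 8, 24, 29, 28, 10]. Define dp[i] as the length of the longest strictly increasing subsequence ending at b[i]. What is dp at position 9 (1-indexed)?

4

dp[i] = 1 + max{dp[j] : j<i, b[j]<b[i]} (or 1 if no such j):
i:      1  2  3  4  5  6  7  8  9 10 11 12
b[i]:  28 12  9 27  4 16 19  8 24 29 28 10
dp:     1  1  1  2  1  2  3  2  4  5  5  3
At index 9 the value is 4.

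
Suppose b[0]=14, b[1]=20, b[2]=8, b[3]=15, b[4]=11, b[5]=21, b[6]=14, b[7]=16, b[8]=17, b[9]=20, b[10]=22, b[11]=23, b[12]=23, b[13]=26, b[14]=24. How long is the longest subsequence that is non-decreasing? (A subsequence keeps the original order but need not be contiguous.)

10

Track the smallest tail for each achievable length (allowing ties):
14 → extends → [14]
20 → extends → [14, 20]
8 → replaces 14 → [8, 20]
15 → replaces 20 → [8, 15]
11 → replaces 15 → [8, 11]
21 → extends → [8, 11, 21]
14 → replaces 21 → [8, 11, 14]
16 → extends → [8, 11, 14, 16]
17 → extends → [8, 11, 14, 16, 17]
20 → extends → [8, 11, 14, 16, 17, 20]
22 → extends → [8, 11, 14, 16, 17, 20, 22]
23 → extends → [8, 11, 14, 16, 17, 20, 22, 23]
23 → extends → [8, 11, 14, 16, 17, 20, 22, 23, 23]
26 → extends → [8, 11, 14, 16, 17, 20, 22, 23, 23, 26]
24 → replaces 26 → [8, 11, 14, 16, 17, 20, 22, 23, 23, 24]
Ten tails, so the longest non-decreasing subsequence has length 10 (e.g. 8, 11, 14, 16, 17, 20, 22, 23, 23, 26).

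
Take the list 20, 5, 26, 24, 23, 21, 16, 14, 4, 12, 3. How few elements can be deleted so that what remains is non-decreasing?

Fewest deletions = n − (longest non-decreasing subsequence).
Patience tails:
20 → extends → [20]
5 → replaces 20 → [5]
26 → extends → [5, 26]
24 → replaces 26 → [5, 24]
23 → replaces 24 → [5, 23]
21 → replaces 23 → [5, 21]
16 → replaces 21 → [5, 16]
14 → replaces 16 → [5, 14]
4 → replaces 5 → [4, 14]
12 → replaces 14 → [4, 12]
3 → replaces 4 → [3, 12]
Longest non-decreasing subsequence has length 2, so deletions = 11 − 2 = 9.

9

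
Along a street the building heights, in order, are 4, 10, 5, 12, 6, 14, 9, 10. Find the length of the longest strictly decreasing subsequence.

2

Let dp[i] be the longest strictly decreasing subsequence ending at i:
i:      1  2  3  4  5  6  7  8
a[i]:   4 10  5 12  6 14  9 10
dp:     1  1  2  1  2  1  2  2
Maximum is 2.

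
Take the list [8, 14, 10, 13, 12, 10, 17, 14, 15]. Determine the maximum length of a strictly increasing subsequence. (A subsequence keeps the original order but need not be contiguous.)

Track the smallest tail for each achievable length (strict):
8 → extends → [8]
14 → extends → [8, 14]
10 → replaces 14 → [8, 10]
13 → extends → [8, 10, 13]
12 → replaces 13 → [8, 10, 12]
10 → already a tail → [8, 10, 12]
17 → extends → [8, 10, 12, 17]
14 → replaces 17 → [8, 10, 12, 14]
15 → extends → [8, 10, 12, 14, 15]
Five tails, so the longest strictly increasing subsequence has length 5 (e.g. 8, 10, 13, 14, 15).

5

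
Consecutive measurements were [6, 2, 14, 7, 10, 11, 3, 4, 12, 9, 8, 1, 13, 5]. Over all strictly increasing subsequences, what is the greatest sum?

59

Let S[i] be the best sum of a strictly increasing subsequence ending at i:
i:      1  2  3  4  5  6  7  8  9 10 11 12 13 14
a[i]:   6  2 14  7 10 11  3  4 12  9  8  1 13  5
S:      6  2 20 13 23 34  5  9 46 22 21  1 59 14
Maximum is 59 (e.g. 6 + 7 + 10 + 11 + 12 + 13).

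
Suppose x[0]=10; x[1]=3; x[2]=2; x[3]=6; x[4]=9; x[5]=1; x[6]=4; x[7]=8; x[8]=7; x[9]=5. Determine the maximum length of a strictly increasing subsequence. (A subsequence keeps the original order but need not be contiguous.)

3

Track the smallest tail for each achievable length (strict):
10 → extends → [10]
3 → replaces 10 → [3]
2 → replaces 3 → [2]
6 → extends → [2, 6]
9 → extends → [2, 6, 9]
1 → replaces 2 → [1, 6, 9]
4 → replaces 6 → [1, 4, 9]
8 → replaces 9 → [1, 4, 8]
7 → replaces 8 → [1, 4, 7]
5 → replaces 7 → [1, 4, 5]
Three tails, so the longest strictly increasing subsequence has length 3 (e.g. 3, 6, 9).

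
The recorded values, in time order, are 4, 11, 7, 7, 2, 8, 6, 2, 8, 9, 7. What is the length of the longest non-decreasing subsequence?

Let dp[i] be the length of the longest such subsequence ending at index i:
i:      1  2  3  4  5  6  7  8  9 10 11
a[i]:   4 11  7  7  2  8  6  2  8  9  7
dp:     1  2  2  3  1  4  2  2  5  6  4
Maximum dp value is 6.

6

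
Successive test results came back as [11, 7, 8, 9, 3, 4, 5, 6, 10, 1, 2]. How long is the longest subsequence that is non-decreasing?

Track the smallest tail for each achievable length (allowing ties):
11 → extends → [11]
7 → replaces 11 → [7]
8 → extends → [7, 8]
9 → extends → [7, 8, 9]
3 → replaces 7 → [3, 8, 9]
4 → replaces 8 → [3, 4, 9]
5 → replaces 9 → [3, 4, 5]
6 → extends → [3, 4, 5, 6]
10 → extends → [3, 4, 5, 6, 10]
1 → replaces 3 → [1, 4, 5, 6, 10]
2 → replaces 4 → [1, 2, 5, 6, 10]
Five tails, so the longest non-decreasing subsequence has length 5 (e.g. 3, 4, 5, 6, 10).

5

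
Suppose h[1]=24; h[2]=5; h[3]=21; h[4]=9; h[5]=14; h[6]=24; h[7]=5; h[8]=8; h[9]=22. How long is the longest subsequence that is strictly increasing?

4

Track the smallest tail for each achievable length (strict):
24 → extends → [24]
5 → replaces 24 → [5]
21 → extends → [5, 21]
9 → replaces 21 → [5, 9]
14 → extends → [5, 9, 14]
24 → extends → [5, 9, 14, 24]
5 → already a tail → [5, 9, 14, 24]
8 → replaces 9 → [5, 8, 14, 24]
22 → replaces 24 → [5, 8, 14, 22]
Four tails, so the longest strictly increasing subsequence has length 4 (e.g. 5, 9, 14, 24).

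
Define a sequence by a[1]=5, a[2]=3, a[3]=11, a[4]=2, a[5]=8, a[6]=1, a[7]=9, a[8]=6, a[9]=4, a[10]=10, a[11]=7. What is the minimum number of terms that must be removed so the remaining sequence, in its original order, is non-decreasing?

Fewest deletions = n − (longest non-decreasing subsequence).
i:      1  2  3  4  5  6  7  8  9 10 11
a[i]:   5  3 11  2  8  1  9  6  4 10  7
dp:     1  1  2  1  2  1  3  2  2  4  3
max dp = 4, so deletions = 11 − 4 = 7.

7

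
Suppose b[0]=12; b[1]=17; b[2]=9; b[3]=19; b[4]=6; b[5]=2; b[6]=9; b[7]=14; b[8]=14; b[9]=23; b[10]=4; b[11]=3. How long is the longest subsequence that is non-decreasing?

Track the smallest tail for each achievable length (allowing ties):
12 → extends → [12]
17 → extends → [12, 17]
9 → replaces 12 → [9, 17]
19 → extends → [9, 17, 19]
6 → replaces 9 → [6, 17, 19]
2 → replaces 6 → [2, 17, 19]
9 → replaces 17 → [2, 9, 19]
14 → replaces 19 → [2, 9, 14]
14 → extends → [2, 9, 14, 14]
23 → extends → [2, 9, 14, 14, 23]
4 → replaces 9 → [2, 4, 14, 14, 23]
3 → replaces 4 → [2, 3, 14, 14, 23]
Five tails, so the longest non-decreasing subsequence has length 5 (e.g. 9, 9, 14, 14, 23).

5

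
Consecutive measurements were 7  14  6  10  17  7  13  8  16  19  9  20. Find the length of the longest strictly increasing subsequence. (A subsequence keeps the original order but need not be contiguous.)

6

Track the smallest tail for each achievable length (strict):
7 → extends → [7]
14 → extends → [7, 14]
6 → replaces 7 → [6, 14]
10 → replaces 14 → [6, 10]
17 → extends → [6, 10, 17]
7 → replaces 10 → [6, 7, 17]
13 → replaces 17 → [6, 7, 13]
8 → replaces 13 → [6, 7, 8]
16 → extends → [6, 7, 8, 16]
19 → extends → [6, 7, 8, 16, 19]
9 → replaces 16 → [6, 7, 8, 9, 19]
20 → extends → [6, 7, 8, 9, 19, 20]
Six tails, so the longest strictly increasing subsequence has length 6 (e.g. 7, 10, 13, 16, 19, 20).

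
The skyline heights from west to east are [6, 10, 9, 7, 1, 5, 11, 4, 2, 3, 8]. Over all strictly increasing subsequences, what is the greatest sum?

27

Let S[i] be the best sum of a strictly increasing subsequence ending at i:
i:      1  2  3  4  5  6  7  8  9 10 11
a[i]:   6 10  9  7  1  5 11  4  2  3  8
S:      6 16 15 13  1  6 27  5  3  6 21
Maximum is 27 (e.g. 6 + 10 + 11).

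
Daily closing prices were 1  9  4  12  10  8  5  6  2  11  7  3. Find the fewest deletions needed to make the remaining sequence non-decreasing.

Fewest deletions = n − (longest non-decreasing subsequence).
Patience tails:
1 → extends → [1]
9 → extends → [1, 9]
4 → replaces 9 → [1, 4]
12 → extends → [1, 4, 12]
10 → replaces 12 → [1, 4, 10]
8 → replaces 10 → [1, 4, 8]
5 → replaces 8 → [1, 4, 5]
6 → extends → [1, 4, 5, 6]
2 → replaces 4 → [1, 2, 5, 6]
11 → extends → [1, 2, 5, 6, 11]
7 → replaces 11 → [1, 2, 5, 6, 7]
3 → replaces 5 → [1, 2, 3, 6, 7]
Longest non-decreasing subsequence has length 5, so deletions = 12 − 5 = 7.

7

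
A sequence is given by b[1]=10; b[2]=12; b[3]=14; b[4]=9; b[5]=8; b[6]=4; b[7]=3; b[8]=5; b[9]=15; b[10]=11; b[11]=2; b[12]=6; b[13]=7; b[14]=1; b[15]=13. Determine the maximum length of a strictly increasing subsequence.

5

Track the smallest tail for each achievable length (strict):
10 → extends → [10]
12 → extends → [10, 12]
14 → extends → [10, 12, 14]
9 → replaces 10 → [9, 12, 14]
8 → replaces 9 → [8, 12, 14]
4 → replaces 8 → [4, 12, 14]
3 → replaces 4 → [3, 12, 14]
5 → replaces 12 → [3, 5, 14]
15 → extends → [3, 5, 14, 15]
11 → replaces 14 → [3, 5, 11, 15]
2 → replaces 3 → [2, 5, 11, 15]
6 → replaces 11 → [2, 5, 6, 15]
7 → replaces 15 → [2, 5, 6, 7]
1 → replaces 2 → [1, 5, 6, 7]
13 → extends → [1, 5, 6, 7, 13]
Five tails, so the longest strictly increasing subsequence has length 5 (e.g. 4, 5, 6, 7, 13).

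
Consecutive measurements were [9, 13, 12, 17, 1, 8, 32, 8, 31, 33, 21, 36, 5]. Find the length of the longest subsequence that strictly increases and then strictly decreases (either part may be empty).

7

inc[i] = longest strictly increasing subsequence ending at i; dec[i] = longest strictly decreasing subsequence starting at i:
i:      1  2  3  4  5  6  7  8  9 10 11 12 13
a[i]:   9 13 12 17  1  8 32  8 31 33 21 36  5
inc:    1  2  2  3  1  2  4  2  4  5  4  6  2
dec:    3  4  3  3  1  2  4  2  3  3  2  2  1
Best peak at i=7 (value 32): inc=4, dec=4, length 4+4−1 = 7.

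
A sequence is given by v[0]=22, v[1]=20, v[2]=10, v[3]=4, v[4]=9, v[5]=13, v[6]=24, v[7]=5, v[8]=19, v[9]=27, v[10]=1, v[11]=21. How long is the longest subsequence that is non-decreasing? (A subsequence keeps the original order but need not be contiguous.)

5

Track the smallest tail for each achievable length (allowing ties):
22 → extends → [22]
20 → replaces 22 → [20]
10 → replaces 20 → [10]
4 → replaces 10 → [4]
9 → extends → [4, 9]
13 → extends → [4, 9, 13]
24 → extends → [4, 9, 13, 24]
5 → replaces 9 → [4, 5, 13, 24]
19 → replaces 24 → [4, 5, 13, 19]
27 → extends → [4, 5, 13, 19, 27]
1 → replaces 4 → [1, 5, 13, 19, 27]
21 → replaces 27 → [1, 5, 13, 19, 21]
Five tails, so the longest non-decreasing subsequence has length 5 (e.g. 4, 9, 13, 24, 27).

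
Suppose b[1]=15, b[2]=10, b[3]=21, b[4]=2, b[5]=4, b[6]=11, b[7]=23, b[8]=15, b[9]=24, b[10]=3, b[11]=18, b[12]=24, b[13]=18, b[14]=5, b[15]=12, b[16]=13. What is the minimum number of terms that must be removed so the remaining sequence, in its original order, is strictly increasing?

10

Fewest deletions = n − (longest strictly increasing subsequence).
Patience tails:
15 → extends → [15]
10 → replaces 15 → [10]
21 → extends → [10, 21]
2 → replaces 10 → [2, 21]
4 → replaces 21 → [2, 4]
11 → extends → [2, 4, 11]
23 → extends → [2, 4, 11, 23]
15 → replaces 23 → [2, 4, 11, 15]
24 → extends → [2, 4, 11, 15, 24]
3 → replaces 4 → [2, 3, 11, 15, 24]
18 → replaces 24 → [2, 3, 11, 15, 18]
24 → extends → [2, 3, 11, 15, 18, 24]
18 → already a tail → [2, 3, 11, 15, 18, 24]
5 → replaces 11 → [2, 3, 5, 15, 18, 24]
12 → replaces 15 → [2, 3, 5, 12, 18, 24]
13 → replaces 18 → [2, 3, 5, 12, 13, 24]
Longest strictly increasing subsequence has length 6, so deletions = 16 − 6 = 10.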